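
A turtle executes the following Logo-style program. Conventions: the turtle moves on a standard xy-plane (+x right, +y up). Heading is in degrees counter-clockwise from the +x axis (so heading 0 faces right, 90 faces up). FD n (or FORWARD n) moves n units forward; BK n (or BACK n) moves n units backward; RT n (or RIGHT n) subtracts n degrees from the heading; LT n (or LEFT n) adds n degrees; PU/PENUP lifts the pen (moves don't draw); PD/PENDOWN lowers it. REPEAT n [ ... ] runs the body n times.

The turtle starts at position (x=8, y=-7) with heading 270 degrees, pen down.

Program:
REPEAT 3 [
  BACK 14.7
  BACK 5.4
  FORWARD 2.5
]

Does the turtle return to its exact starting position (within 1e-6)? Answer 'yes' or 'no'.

Executing turtle program step by step:
Start: pos=(8,-7), heading=270, pen down
REPEAT 3 [
  -- iteration 1/3 --
  BK 14.7: (8,-7) -> (8,7.7) [heading=270, draw]
  BK 5.4: (8,7.7) -> (8,13.1) [heading=270, draw]
  FD 2.5: (8,13.1) -> (8,10.6) [heading=270, draw]
  -- iteration 2/3 --
  BK 14.7: (8,10.6) -> (8,25.3) [heading=270, draw]
  BK 5.4: (8,25.3) -> (8,30.7) [heading=270, draw]
  FD 2.5: (8,30.7) -> (8,28.2) [heading=270, draw]
  -- iteration 3/3 --
  BK 14.7: (8,28.2) -> (8,42.9) [heading=270, draw]
  BK 5.4: (8,42.9) -> (8,48.3) [heading=270, draw]
  FD 2.5: (8,48.3) -> (8,45.8) [heading=270, draw]
]
Final: pos=(8,45.8), heading=270, 9 segment(s) drawn

Start position: (8, -7)
Final position: (8, 45.8)
Distance = 52.8; >= 1e-6 -> NOT closed

Answer: no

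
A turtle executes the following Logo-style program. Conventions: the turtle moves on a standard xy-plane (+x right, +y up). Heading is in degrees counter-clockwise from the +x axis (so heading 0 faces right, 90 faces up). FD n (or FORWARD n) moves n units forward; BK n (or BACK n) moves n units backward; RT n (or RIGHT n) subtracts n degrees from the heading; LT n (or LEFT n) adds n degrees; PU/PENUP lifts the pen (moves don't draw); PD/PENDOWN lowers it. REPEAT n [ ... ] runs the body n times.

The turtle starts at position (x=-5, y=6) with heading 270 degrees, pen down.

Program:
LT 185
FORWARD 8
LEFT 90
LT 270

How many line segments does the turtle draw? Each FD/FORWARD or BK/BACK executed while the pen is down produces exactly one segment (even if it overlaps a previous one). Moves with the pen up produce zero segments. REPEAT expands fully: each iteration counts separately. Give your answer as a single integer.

Answer: 1

Derivation:
Executing turtle program step by step:
Start: pos=(-5,6), heading=270, pen down
LT 185: heading 270 -> 95
FD 8: (-5,6) -> (-5.697,13.97) [heading=95, draw]
LT 90: heading 95 -> 185
LT 270: heading 185 -> 95
Final: pos=(-5.697,13.97), heading=95, 1 segment(s) drawn
Segments drawn: 1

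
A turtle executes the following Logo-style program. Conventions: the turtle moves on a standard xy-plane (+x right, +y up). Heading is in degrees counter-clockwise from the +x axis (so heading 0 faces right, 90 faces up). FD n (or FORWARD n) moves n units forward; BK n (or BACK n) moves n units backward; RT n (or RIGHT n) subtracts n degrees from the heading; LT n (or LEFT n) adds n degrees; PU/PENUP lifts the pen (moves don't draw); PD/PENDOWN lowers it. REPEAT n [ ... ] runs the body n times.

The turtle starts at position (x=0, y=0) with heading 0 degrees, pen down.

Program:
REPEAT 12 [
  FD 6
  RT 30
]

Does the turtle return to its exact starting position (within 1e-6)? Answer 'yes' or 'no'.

Answer: yes

Derivation:
Executing turtle program step by step:
Start: pos=(0,0), heading=0, pen down
REPEAT 12 [
  -- iteration 1/12 --
  FD 6: (0,0) -> (6,0) [heading=0, draw]
  RT 30: heading 0 -> 330
  -- iteration 2/12 --
  FD 6: (6,0) -> (11.196,-3) [heading=330, draw]
  RT 30: heading 330 -> 300
  -- iteration 3/12 --
  FD 6: (11.196,-3) -> (14.196,-8.196) [heading=300, draw]
  RT 30: heading 300 -> 270
  -- iteration 4/12 --
  FD 6: (14.196,-8.196) -> (14.196,-14.196) [heading=270, draw]
  RT 30: heading 270 -> 240
  -- iteration 5/12 --
  FD 6: (14.196,-14.196) -> (11.196,-19.392) [heading=240, draw]
  RT 30: heading 240 -> 210
  -- iteration 6/12 --
  FD 6: (11.196,-19.392) -> (6,-22.392) [heading=210, draw]
  RT 30: heading 210 -> 180
  -- iteration 7/12 --
  FD 6: (6,-22.392) -> (0,-22.392) [heading=180, draw]
  RT 30: heading 180 -> 150
  -- iteration 8/12 --
  FD 6: (0,-22.392) -> (-5.196,-19.392) [heading=150, draw]
  RT 30: heading 150 -> 120
  -- iteration 9/12 --
  FD 6: (-5.196,-19.392) -> (-8.196,-14.196) [heading=120, draw]
  RT 30: heading 120 -> 90
  -- iteration 10/12 --
  FD 6: (-8.196,-14.196) -> (-8.196,-8.196) [heading=90, draw]
  RT 30: heading 90 -> 60
  -- iteration 11/12 --
  FD 6: (-8.196,-8.196) -> (-5.196,-3) [heading=60, draw]
  RT 30: heading 60 -> 30
  -- iteration 12/12 --
  FD 6: (-5.196,-3) -> (0,0) [heading=30, draw]
  RT 30: heading 30 -> 0
]
Final: pos=(0,0), heading=0, 12 segment(s) drawn

Start position: (0, 0)
Final position: (0, 0)
Distance = 0; < 1e-6 -> CLOSED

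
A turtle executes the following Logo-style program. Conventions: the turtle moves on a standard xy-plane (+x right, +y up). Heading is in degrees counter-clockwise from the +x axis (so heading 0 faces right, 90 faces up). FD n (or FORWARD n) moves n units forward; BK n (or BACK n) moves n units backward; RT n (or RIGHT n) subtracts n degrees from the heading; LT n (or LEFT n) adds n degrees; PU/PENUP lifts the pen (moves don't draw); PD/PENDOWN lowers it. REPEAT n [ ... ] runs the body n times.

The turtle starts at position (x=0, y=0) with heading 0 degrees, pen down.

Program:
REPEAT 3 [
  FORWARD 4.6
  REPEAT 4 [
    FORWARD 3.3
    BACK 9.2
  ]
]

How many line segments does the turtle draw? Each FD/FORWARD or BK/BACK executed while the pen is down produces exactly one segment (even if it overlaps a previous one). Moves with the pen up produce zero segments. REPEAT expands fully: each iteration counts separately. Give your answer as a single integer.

Answer: 27

Derivation:
Executing turtle program step by step:
Start: pos=(0,0), heading=0, pen down
REPEAT 3 [
  -- iteration 1/3 --
  FD 4.6: (0,0) -> (4.6,0) [heading=0, draw]
  REPEAT 4 [
    -- iteration 1/4 --
    FD 3.3: (4.6,0) -> (7.9,0) [heading=0, draw]
    BK 9.2: (7.9,0) -> (-1.3,0) [heading=0, draw]
    -- iteration 2/4 --
    FD 3.3: (-1.3,0) -> (2,0) [heading=0, draw]
    BK 9.2: (2,0) -> (-7.2,0) [heading=0, draw]
    -- iteration 3/4 --
    FD 3.3: (-7.2,0) -> (-3.9,0) [heading=0, draw]
    BK 9.2: (-3.9,0) -> (-13.1,0) [heading=0, draw]
    -- iteration 4/4 --
    FD 3.3: (-13.1,0) -> (-9.8,0) [heading=0, draw]
    BK 9.2: (-9.8,0) -> (-19,0) [heading=0, draw]
  ]
  -- iteration 2/3 --
  FD 4.6: (-19,0) -> (-14.4,0) [heading=0, draw]
  REPEAT 4 [
    -- iteration 1/4 --
    FD 3.3: (-14.4,0) -> (-11.1,0) [heading=0, draw]
    BK 9.2: (-11.1,0) -> (-20.3,0) [heading=0, draw]
    -- iteration 2/4 --
    FD 3.3: (-20.3,0) -> (-17,0) [heading=0, draw]
    BK 9.2: (-17,0) -> (-26.2,0) [heading=0, draw]
    -- iteration 3/4 --
    FD 3.3: (-26.2,0) -> (-22.9,0) [heading=0, draw]
    BK 9.2: (-22.9,0) -> (-32.1,0) [heading=0, draw]
    -- iteration 4/4 --
    FD 3.3: (-32.1,0) -> (-28.8,0) [heading=0, draw]
    BK 9.2: (-28.8,0) -> (-38,0) [heading=0, draw]
  ]
  -- iteration 3/3 --
  FD 4.6: (-38,0) -> (-33.4,0) [heading=0, draw]
  REPEAT 4 [
    -- iteration 1/4 --
    FD 3.3: (-33.4,0) -> (-30.1,0) [heading=0, draw]
    BK 9.2: (-30.1,0) -> (-39.3,0) [heading=0, draw]
    -- iteration 2/4 --
    FD 3.3: (-39.3,0) -> (-36,0) [heading=0, draw]
    BK 9.2: (-36,0) -> (-45.2,0) [heading=0, draw]
    -- iteration 3/4 --
    FD 3.3: (-45.2,0) -> (-41.9,0) [heading=0, draw]
    BK 9.2: (-41.9,0) -> (-51.1,0) [heading=0, draw]
    -- iteration 4/4 --
    FD 3.3: (-51.1,0) -> (-47.8,0) [heading=0, draw]
    BK 9.2: (-47.8,0) -> (-57,0) [heading=0, draw]
  ]
]
Final: pos=(-57,0), heading=0, 27 segment(s) drawn
Segments drawn: 27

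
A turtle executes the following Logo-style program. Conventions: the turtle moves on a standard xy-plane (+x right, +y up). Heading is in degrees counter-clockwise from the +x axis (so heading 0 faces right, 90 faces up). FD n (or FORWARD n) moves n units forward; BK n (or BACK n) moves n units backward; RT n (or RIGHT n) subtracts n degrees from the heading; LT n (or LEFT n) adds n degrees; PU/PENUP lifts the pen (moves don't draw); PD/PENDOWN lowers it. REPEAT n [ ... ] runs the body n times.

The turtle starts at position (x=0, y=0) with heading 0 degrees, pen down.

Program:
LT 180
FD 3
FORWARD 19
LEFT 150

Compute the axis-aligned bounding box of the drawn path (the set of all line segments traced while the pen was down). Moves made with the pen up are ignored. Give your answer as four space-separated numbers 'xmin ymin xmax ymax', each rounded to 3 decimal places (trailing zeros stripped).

Executing turtle program step by step:
Start: pos=(0,0), heading=0, pen down
LT 180: heading 0 -> 180
FD 3: (0,0) -> (-3,0) [heading=180, draw]
FD 19: (-3,0) -> (-22,0) [heading=180, draw]
LT 150: heading 180 -> 330
Final: pos=(-22,0), heading=330, 2 segment(s) drawn

Segment endpoints: x in {-22, -3, 0}, y in {0, 0, 0}
xmin=-22, ymin=0, xmax=0, ymax=0

Answer: -22 0 0 0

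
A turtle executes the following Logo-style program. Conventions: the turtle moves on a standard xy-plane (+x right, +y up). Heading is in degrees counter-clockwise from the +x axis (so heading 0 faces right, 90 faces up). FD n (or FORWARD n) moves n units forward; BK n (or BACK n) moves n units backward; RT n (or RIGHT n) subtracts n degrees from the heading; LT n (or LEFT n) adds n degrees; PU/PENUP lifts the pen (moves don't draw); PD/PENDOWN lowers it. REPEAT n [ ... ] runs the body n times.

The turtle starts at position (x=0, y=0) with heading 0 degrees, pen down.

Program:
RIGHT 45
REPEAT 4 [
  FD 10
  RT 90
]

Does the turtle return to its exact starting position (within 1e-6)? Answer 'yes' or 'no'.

Executing turtle program step by step:
Start: pos=(0,0), heading=0, pen down
RT 45: heading 0 -> 315
REPEAT 4 [
  -- iteration 1/4 --
  FD 10: (0,0) -> (7.071,-7.071) [heading=315, draw]
  RT 90: heading 315 -> 225
  -- iteration 2/4 --
  FD 10: (7.071,-7.071) -> (0,-14.142) [heading=225, draw]
  RT 90: heading 225 -> 135
  -- iteration 3/4 --
  FD 10: (0,-14.142) -> (-7.071,-7.071) [heading=135, draw]
  RT 90: heading 135 -> 45
  -- iteration 4/4 --
  FD 10: (-7.071,-7.071) -> (0,0) [heading=45, draw]
  RT 90: heading 45 -> 315
]
Final: pos=(0,0), heading=315, 4 segment(s) drawn

Start position: (0, 0)
Final position: (0, 0)
Distance = 0; < 1e-6 -> CLOSED

Answer: yes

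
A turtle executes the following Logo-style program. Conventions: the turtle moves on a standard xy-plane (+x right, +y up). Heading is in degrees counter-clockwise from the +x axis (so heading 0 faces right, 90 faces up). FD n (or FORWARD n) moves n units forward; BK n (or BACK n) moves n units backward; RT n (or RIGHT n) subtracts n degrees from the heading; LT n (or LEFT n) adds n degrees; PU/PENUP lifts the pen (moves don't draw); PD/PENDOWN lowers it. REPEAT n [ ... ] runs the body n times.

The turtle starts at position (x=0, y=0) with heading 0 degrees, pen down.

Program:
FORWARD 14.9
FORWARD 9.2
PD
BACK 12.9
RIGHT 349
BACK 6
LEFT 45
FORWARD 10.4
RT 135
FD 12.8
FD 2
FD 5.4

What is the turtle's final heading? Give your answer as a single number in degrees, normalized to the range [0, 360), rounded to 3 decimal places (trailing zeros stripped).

Answer: 281

Derivation:
Executing turtle program step by step:
Start: pos=(0,0), heading=0, pen down
FD 14.9: (0,0) -> (14.9,0) [heading=0, draw]
FD 9.2: (14.9,0) -> (24.1,0) [heading=0, draw]
PD: pen down
BK 12.9: (24.1,0) -> (11.2,0) [heading=0, draw]
RT 349: heading 0 -> 11
BK 6: (11.2,0) -> (5.31,-1.145) [heading=11, draw]
LT 45: heading 11 -> 56
FD 10.4: (5.31,-1.145) -> (11.126,7.477) [heading=56, draw]
RT 135: heading 56 -> 281
FD 12.8: (11.126,7.477) -> (13.568,-5.088) [heading=281, draw]
FD 2: (13.568,-5.088) -> (13.95,-7.051) [heading=281, draw]
FD 5.4: (13.95,-7.051) -> (14.98,-12.352) [heading=281, draw]
Final: pos=(14.98,-12.352), heading=281, 8 segment(s) drawn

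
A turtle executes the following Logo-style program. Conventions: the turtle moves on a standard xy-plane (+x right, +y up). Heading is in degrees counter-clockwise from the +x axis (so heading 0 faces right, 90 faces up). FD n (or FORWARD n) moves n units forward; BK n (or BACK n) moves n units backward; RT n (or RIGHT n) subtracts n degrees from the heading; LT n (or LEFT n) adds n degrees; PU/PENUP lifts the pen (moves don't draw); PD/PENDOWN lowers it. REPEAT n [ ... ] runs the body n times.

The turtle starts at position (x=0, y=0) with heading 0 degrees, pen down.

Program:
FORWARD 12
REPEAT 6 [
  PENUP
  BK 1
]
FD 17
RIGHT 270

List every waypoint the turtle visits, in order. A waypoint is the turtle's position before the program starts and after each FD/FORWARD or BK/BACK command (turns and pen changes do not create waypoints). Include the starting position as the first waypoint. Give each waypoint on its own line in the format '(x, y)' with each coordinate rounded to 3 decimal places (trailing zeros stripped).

Answer: (0, 0)
(12, 0)
(11, 0)
(10, 0)
(9, 0)
(8, 0)
(7, 0)
(6, 0)
(23, 0)

Derivation:
Executing turtle program step by step:
Start: pos=(0,0), heading=0, pen down
FD 12: (0,0) -> (12,0) [heading=0, draw]
REPEAT 6 [
  -- iteration 1/6 --
  PU: pen up
  BK 1: (12,0) -> (11,0) [heading=0, move]
  -- iteration 2/6 --
  PU: pen up
  BK 1: (11,0) -> (10,0) [heading=0, move]
  -- iteration 3/6 --
  PU: pen up
  BK 1: (10,0) -> (9,0) [heading=0, move]
  -- iteration 4/6 --
  PU: pen up
  BK 1: (9,0) -> (8,0) [heading=0, move]
  -- iteration 5/6 --
  PU: pen up
  BK 1: (8,0) -> (7,0) [heading=0, move]
  -- iteration 6/6 --
  PU: pen up
  BK 1: (7,0) -> (6,0) [heading=0, move]
]
FD 17: (6,0) -> (23,0) [heading=0, move]
RT 270: heading 0 -> 90
Final: pos=(23,0), heading=90, 1 segment(s) drawn
Waypoints (9 total):
(0, 0)
(12, 0)
(11, 0)
(10, 0)
(9, 0)
(8, 0)
(7, 0)
(6, 0)
(23, 0)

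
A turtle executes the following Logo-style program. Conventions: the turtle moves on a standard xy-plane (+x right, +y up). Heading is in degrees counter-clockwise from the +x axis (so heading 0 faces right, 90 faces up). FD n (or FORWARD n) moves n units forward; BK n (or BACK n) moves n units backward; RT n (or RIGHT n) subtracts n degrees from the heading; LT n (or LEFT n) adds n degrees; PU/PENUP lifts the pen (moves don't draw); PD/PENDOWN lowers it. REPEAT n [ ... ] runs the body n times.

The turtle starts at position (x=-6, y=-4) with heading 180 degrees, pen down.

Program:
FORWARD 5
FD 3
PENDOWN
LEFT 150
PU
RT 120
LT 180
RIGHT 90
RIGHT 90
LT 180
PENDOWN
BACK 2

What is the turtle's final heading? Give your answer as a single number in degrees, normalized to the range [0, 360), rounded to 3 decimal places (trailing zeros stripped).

Executing turtle program step by step:
Start: pos=(-6,-4), heading=180, pen down
FD 5: (-6,-4) -> (-11,-4) [heading=180, draw]
FD 3: (-11,-4) -> (-14,-4) [heading=180, draw]
PD: pen down
LT 150: heading 180 -> 330
PU: pen up
RT 120: heading 330 -> 210
LT 180: heading 210 -> 30
RT 90: heading 30 -> 300
RT 90: heading 300 -> 210
LT 180: heading 210 -> 30
PD: pen down
BK 2: (-14,-4) -> (-15.732,-5) [heading=30, draw]
Final: pos=(-15.732,-5), heading=30, 3 segment(s) drawn

Answer: 30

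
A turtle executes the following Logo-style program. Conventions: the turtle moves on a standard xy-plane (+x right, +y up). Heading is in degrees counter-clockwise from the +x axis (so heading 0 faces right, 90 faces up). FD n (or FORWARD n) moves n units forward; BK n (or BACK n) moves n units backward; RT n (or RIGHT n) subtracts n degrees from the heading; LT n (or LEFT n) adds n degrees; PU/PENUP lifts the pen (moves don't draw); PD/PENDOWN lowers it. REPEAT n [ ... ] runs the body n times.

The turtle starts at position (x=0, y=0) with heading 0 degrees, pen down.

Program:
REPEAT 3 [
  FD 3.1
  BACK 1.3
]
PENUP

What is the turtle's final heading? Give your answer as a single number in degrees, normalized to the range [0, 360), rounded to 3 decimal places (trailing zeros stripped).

Executing turtle program step by step:
Start: pos=(0,0), heading=0, pen down
REPEAT 3 [
  -- iteration 1/3 --
  FD 3.1: (0,0) -> (3.1,0) [heading=0, draw]
  BK 1.3: (3.1,0) -> (1.8,0) [heading=0, draw]
  -- iteration 2/3 --
  FD 3.1: (1.8,0) -> (4.9,0) [heading=0, draw]
  BK 1.3: (4.9,0) -> (3.6,0) [heading=0, draw]
  -- iteration 3/3 --
  FD 3.1: (3.6,0) -> (6.7,0) [heading=0, draw]
  BK 1.3: (6.7,0) -> (5.4,0) [heading=0, draw]
]
PU: pen up
Final: pos=(5.4,0), heading=0, 6 segment(s) drawn

Answer: 0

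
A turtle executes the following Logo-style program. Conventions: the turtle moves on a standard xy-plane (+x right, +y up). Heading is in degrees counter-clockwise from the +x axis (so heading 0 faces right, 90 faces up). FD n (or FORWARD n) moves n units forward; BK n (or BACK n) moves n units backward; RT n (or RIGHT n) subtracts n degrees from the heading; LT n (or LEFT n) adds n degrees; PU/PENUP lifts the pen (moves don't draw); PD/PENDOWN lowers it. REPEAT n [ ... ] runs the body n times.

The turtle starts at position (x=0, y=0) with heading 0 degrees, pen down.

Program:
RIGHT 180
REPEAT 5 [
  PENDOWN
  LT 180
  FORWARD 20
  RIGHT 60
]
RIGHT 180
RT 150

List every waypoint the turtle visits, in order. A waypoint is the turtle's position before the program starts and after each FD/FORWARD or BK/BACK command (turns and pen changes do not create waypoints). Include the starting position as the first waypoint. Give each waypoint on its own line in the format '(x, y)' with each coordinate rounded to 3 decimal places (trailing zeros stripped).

Executing turtle program step by step:
Start: pos=(0,0), heading=0, pen down
RT 180: heading 0 -> 180
REPEAT 5 [
  -- iteration 1/5 --
  PD: pen down
  LT 180: heading 180 -> 0
  FD 20: (0,0) -> (20,0) [heading=0, draw]
  RT 60: heading 0 -> 300
  -- iteration 2/5 --
  PD: pen down
  LT 180: heading 300 -> 120
  FD 20: (20,0) -> (10,17.321) [heading=120, draw]
  RT 60: heading 120 -> 60
  -- iteration 3/5 --
  PD: pen down
  LT 180: heading 60 -> 240
  FD 20: (10,17.321) -> (0,0) [heading=240, draw]
  RT 60: heading 240 -> 180
  -- iteration 4/5 --
  PD: pen down
  LT 180: heading 180 -> 0
  FD 20: (0,0) -> (20,0) [heading=0, draw]
  RT 60: heading 0 -> 300
  -- iteration 5/5 --
  PD: pen down
  LT 180: heading 300 -> 120
  FD 20: (20,0) -> (10,17.321) [heading=120, draw]
  RT 60: heading 120 -> 60
]
RT 180: heading 60 -> 240
RT 150: heading 240 -> 90
Final: pos=(10,17.321), heading=90, 5 segment(s) drawn
Waypoints (6 total):
(0, 0)
(20, 0)
(10, 17.321)
(0, 0)
(20, 0)
(10, 17.321)

Answer: (0, 0)
(20, 0)
(10, 17.321)
(0, 0)
(20, 0)
(10, 17.321)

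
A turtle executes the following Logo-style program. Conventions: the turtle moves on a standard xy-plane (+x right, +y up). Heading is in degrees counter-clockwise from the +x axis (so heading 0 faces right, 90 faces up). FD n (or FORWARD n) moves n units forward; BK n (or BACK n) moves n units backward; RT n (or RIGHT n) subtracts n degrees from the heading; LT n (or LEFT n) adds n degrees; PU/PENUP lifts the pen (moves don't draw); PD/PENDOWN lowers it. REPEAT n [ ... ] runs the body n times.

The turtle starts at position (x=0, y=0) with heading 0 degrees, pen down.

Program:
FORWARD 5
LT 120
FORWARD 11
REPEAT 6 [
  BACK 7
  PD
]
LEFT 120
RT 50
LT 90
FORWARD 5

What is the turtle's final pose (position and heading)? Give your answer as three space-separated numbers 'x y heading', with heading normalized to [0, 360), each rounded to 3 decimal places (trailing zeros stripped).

Executing turtle program step by step:
Start: pos=(0,0), heading=0, pen down
FD 5: (0,0) -> (5,0) [heading=0, draw]
LT 120: heading 0 -> 120
FD 11: (5,0) -> (-0.5,9.526) [heading=120, draw]
REPEAT 6 [
  -- iteration 1/6 --
  BK 7: (-0.5,9.526) -> (3,3.464) [heading=120, draw]
  PD: pen down
  -- iteration 2/6 --
  BK 7: (3,3.464) -> (6.5,-2.598) [heading=120, draw]
  PD: pen down
  -- iteration 3/6 --
  BK 7: (6.5,-2.598) -> (10,-8.66) [heading=120, draw]
  PD: pen down
  -- iteration 4/6 --
  BK 7: (10,-8.66) -> (13.5,-14.722) [heading=120, draw]
  PD: pen down
  -- iteration 5/6 --
  BK 7: (13.5,-14.722) -> (17,-20.785) [heading=120, draw]
  PD: pen down
  -- iteration 6/6 --
  BK 7: (17,-20.785) -> (20.5,-26.847) [heading=120, draw]
  PD: pen down
]
LT 120: heading 120 -> 240
RT 50: heading 240 -> 190
LT 90: heading 190 -> 280
FD 5: (20.5,-26.847) -> (21.368,-31.771) [heading=280, draw]
Final: pos=(21.368,-31.771), heading=280, 9 segment(s) drawn

Answer: 21.368 -31.771 280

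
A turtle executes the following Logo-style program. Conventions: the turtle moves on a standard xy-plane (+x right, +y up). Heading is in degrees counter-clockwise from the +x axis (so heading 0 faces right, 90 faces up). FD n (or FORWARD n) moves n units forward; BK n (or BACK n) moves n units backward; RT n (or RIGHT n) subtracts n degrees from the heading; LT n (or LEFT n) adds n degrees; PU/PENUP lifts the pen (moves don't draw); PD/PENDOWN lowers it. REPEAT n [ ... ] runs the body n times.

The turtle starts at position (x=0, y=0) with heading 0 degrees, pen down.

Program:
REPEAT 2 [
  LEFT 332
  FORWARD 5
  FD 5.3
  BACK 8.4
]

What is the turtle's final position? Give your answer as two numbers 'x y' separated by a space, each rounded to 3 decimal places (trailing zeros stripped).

Answer: 2.74 -2.467

Derivation:
Executing turtle program step by step:
Start: pos=(0,0), heading=0, pen down
REPEAT 2 [
  -- iteration 1/2 --
  LT 332: heading 0 -> 332
  FD 5: (0,0) -> (4.415,-2.347) [heading=332, draw]
  FD 5.3: (4.415,-2.347) -> (9.094,-4.836) [heading=332, draw]
  BK 8.4: (9.094,-4.836) -> (1.678,-0.892) [heading=332, draw]
  -- iteration 2/2 --
  LT 332: heading 332 -> 304
  FD 5: (1.678,-0.892) -> (4.474,-5.037) [heading=304, draw]
  FD 5.3: (4.474,-5.037) -> (7.437,-9.431) [heading=304, draw]
  BK 8.4: (7.437,-9.431) -> (2.74,-2.467) [heading=304, draw]
]
Final: pos=(2.74,-2.467), heading=304, 6 segment(s) drawn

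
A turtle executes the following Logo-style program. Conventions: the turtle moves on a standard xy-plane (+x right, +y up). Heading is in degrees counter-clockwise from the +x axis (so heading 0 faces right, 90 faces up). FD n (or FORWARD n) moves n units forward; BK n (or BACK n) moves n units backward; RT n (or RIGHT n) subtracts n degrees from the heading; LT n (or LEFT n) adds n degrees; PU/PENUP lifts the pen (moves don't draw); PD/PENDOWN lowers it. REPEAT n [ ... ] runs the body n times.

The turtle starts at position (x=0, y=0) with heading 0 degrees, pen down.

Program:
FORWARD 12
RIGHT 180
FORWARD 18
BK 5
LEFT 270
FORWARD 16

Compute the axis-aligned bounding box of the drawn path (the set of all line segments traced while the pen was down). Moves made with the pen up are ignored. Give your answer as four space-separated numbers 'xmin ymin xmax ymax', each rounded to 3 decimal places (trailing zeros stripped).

Executing turtle program step by step:
Start: pos=(0,0), heading=0, pen down
FD 12: (0,0) -> (12,0) [heading=0, draw]
RT 180: heading 0 -> 180
FD 18: (12,0) -> (-6,0) [heading=180, draw]
BK 5: (-6,0) -> (-1,0) [heading=180, draw]
LT 270: heading 180 -> 90
FD 16: (-1,0) -> (-1,16) [heading=90, draw]
Final: pos=(-1,16), heading=90, 4 segment(s) drawn

Segment endpoints: x in {-6, -1, -1, 0, 12}, y in {0, 0, 0, 16}
xmin=-6, ymin=0, xmax=12, ymax=16

Answer: -6 0 12 16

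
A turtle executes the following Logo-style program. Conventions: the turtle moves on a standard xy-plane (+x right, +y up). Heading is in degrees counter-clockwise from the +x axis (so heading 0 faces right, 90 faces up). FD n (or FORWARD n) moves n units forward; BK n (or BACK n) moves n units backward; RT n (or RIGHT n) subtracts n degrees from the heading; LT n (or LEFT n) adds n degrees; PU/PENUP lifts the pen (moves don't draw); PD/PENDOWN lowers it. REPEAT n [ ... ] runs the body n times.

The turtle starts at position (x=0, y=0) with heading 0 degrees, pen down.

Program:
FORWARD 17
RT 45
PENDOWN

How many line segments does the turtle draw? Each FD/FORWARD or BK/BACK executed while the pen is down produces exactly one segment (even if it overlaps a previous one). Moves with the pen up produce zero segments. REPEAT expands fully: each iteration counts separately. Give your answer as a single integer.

Executing turtle program step by step:
Start: pos=(0,0), heading=0, pen down
FD 17: (0,0) -> (17,0) [heading=0, draw]
RT 45: heading 0 -> 315
PD: pen down
Final: pos=(17,0), heading=315, 1 segment(s) drawn
Segments drawn: 1

Answer: 1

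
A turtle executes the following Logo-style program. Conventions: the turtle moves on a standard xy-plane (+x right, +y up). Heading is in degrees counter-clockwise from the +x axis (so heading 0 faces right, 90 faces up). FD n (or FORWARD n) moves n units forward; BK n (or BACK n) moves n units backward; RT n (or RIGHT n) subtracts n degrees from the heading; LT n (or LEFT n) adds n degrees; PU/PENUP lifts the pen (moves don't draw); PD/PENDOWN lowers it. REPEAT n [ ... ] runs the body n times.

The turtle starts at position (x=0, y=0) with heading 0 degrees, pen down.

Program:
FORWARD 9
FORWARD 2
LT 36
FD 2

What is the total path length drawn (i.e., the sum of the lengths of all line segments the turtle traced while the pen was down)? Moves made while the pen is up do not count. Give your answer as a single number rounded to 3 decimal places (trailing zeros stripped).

Executing turtle program step by step:
Start: pos=(0,0), heading=0, pen down
FD 9: (0,0) -> (9,0) [heading=0, draw]
FD 2: (9,0) -> (11,0) [heading=0, draw]
LT 36: heading 0 -> 36
FD 2: (11,0) -> (12.618,1.176) [heading=36, draw]
Final: pos=(12.618,1.176), heading=36, 3 segment(s) drawn

Segment lengths:
  seg 1: (0,0) -> (9,0), length = 9
  seg 2: (9,0) -> (11,0), length = 2
  seg 3: (11,0) -> (12.618,1.176), length = 2
Total = 13

Answer: 13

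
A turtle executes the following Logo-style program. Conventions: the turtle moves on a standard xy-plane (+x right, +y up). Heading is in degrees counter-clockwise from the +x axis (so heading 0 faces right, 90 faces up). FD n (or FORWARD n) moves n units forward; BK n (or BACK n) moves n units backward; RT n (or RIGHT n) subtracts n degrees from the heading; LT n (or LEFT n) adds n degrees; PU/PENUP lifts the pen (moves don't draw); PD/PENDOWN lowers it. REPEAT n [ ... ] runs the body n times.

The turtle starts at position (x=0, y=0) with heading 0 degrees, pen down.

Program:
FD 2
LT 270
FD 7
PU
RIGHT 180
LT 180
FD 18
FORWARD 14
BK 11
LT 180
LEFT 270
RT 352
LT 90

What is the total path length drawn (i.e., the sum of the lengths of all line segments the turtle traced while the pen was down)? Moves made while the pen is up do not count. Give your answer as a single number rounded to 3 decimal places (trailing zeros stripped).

Executing turtle program step by step:
Start: pos=(0,0), heading=0, pen down
FD 2: (0,0) -> (2,0) [heading=0, draw]
LT 270: heading 0 -> 270
FD 7: (2,0) -> (2,-7) [heading=270, draw]
PU: pen up
RT 180: heading 270 -> 90
LT 180: heading 90 -> 270
FD 18: (2,-7) -> (2,-25) [heading=270, move]
FD 14: (2,-25) -> (2,-39) [heading=270, move]
BK 11: (2,-39) -> (2,-28) [heading=270, move]
LT 180: heading 270 -> 90
LT 270: heading 90 -> 0
RT 352: heading 0 -> 8
LT 90: heading 8 -> 98
Final: pos=(2,-28), heading=98, 2 segment(s) drawn

Segment lengths:
  seg 1: (0,0) -> (2,0), length = 2
  seg 2: (2,0) -> (2,-7), length = 7
Total = 9

Answer: 9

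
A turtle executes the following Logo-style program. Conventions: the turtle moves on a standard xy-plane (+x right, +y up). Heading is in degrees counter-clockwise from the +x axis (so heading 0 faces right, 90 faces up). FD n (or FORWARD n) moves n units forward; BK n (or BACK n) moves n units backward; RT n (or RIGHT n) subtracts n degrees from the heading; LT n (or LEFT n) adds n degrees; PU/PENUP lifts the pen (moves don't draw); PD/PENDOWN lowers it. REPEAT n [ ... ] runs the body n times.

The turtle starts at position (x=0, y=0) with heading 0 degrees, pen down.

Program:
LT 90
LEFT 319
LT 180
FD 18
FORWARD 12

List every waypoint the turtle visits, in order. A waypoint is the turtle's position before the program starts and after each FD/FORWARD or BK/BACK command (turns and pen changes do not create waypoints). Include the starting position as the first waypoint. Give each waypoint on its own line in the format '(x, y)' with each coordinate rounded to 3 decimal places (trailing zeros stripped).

Executing turtle program step by step:
Start: pos=(0,0), heading=0, pen down
LT 90: heading 0 -> 90
LT 319: heading 90 -> 49
LT 180: heading 49 -> 229
FD 18: (0,0) -> (-11.809,-13.585) [heading=229, draw]
FD 12: (-11.809,-13.585) -> (-19.682,-22.641) [heading=229, draw]
Final: pos=(-19.682,-22.641), heading=229, 2 segment(s) drawn
Waypoints (3 total):
(0, 0)
(-11.809, -13.585)
(-19.682, -22.641)

Answer: (0, 0)
(-11.809, -13.585)
(-19.682, -22.641)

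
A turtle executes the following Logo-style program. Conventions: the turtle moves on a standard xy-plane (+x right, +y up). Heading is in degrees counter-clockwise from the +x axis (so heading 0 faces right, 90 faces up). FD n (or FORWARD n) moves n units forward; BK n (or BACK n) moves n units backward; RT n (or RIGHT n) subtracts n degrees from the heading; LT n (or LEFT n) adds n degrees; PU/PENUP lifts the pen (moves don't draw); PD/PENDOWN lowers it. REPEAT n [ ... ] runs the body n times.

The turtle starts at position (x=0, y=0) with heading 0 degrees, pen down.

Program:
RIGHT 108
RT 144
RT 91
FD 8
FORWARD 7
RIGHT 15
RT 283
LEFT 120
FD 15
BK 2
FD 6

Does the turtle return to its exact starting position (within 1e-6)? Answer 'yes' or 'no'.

Executing turtle program step by step:
Start: pos=(0,0), heading=0, pen down
RT 108: heading 0 -> 252
RT 144: heading 252 -> 108
RT 91: heading 108 -> 17
FD 8: (0,0) -> (7.65,2.339) [heading=17, draw]
FD 7: (7.65,2.339) -> (14.345,4.386) [heading=17, draw]
RT 15: heading 17 -> 2
RT 283: heading 2 -> 79
LT 120: heading 79 -> 199
FD 15: (14.345,4.386) -> (0.162,-0.498) [heading=199, draw]
BK 2: (0.162,-0.498) -> (2.053,0.153) [heading=199, draw]
FD 6: (2.053,0.153) -> (-3.62,-1.8) [heading=199, draw]
Final: pos=(-3.62,-1.8), heading=199, 5 segment(s) drawn

Start position: (0, 0)
Final position: (-3.62, -1.8)
Distance = 4.043; >= 1e-6 -> NOT closed

Answer: no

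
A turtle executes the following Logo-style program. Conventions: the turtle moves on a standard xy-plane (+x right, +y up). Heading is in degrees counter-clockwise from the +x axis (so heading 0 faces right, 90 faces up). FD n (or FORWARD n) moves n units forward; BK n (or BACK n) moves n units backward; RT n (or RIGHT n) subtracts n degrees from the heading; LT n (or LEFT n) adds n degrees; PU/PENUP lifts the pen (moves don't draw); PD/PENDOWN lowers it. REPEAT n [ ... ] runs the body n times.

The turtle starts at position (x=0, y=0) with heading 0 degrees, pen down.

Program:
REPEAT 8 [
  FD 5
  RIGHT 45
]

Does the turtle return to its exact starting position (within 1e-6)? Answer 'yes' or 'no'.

Executing turtle program step by step:
Start: pos=(0,0), heading=0, pen down
REPEAT 8 [
  -- iteration 1/8 --
  FD 5: (0,0) -> (5,0) [heading=0, draw]
  RT 45: heading 0 -> 315
  -- iteration 2/8 --
  FD 5: (5,0) -> (8.536,-3.536) [heading=315, draw]
  RT 45: heading 315 -> 270
  -- iteration 3/8 --
  FD 5: (8.536,-3.536) -> (8.536,-8.536) [heading=270, draw]
  RT 45: heading 270 -> 225
  -- iteration 4/8 --
  FD 5: (8.536,-8.536) -> (5,-12.071) [heading=225, draw]
  RT 45: heading 225 -> 180
  -- iteration 5/8 --
  FD 5: (5,-12.071) -> (0,-12.071) [heading=180, draw]
  RT 45: heading 180 -> 135
  -- iteration 6/8 --
  FD 5: (0,-12.071) -> (-3.536,-8.536) [heading=135, draw]
  RT 45: heading 135 -> 90
  -- iteration 7/8 --
  FD 5: (-3.536,-8.536) -> (-3.536,-3.536) [heading=90, draw]
  RT 45: heading 90 -> 45
  -- iteration 8/8 --
  FD 5: (-3.536,-3.536) -> (0,0) [heading=45, draw]
  RT 45: heading 45 -> 0
]
Final: pos=(0,0), heading=0, 8 segment(s) drawn

Start position: (0, 0)
Final position: (0, 0)
Distance = 0; < 1e-6 -> CLOSED

Answer: yes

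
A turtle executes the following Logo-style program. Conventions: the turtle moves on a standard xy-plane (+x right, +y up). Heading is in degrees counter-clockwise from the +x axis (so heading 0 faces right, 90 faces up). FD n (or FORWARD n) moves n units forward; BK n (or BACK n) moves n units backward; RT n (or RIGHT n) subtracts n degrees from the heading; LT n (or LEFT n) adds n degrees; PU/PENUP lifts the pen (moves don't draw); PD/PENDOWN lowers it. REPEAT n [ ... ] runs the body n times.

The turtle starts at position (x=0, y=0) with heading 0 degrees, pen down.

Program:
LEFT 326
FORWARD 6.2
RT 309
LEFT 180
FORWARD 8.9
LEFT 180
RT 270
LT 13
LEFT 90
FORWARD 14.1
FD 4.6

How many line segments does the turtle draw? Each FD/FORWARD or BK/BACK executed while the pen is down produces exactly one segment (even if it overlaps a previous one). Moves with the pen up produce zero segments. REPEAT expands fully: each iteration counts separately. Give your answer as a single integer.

Executing turtle program step by step:
Start: pos=(0,0), heading=0, pen down
LT 326: heading 0 -> 326
FD 6.2: (0,0) -> (5.14,-3.467) [heading=326, draw]
RT 309: heading 326 -> 17
LT 180: heading 17 -> 197
FD 8.9: (5.14,-3.467) -> (-3.371,-6.069) [heading=197, draw]
LT 180: heading 197 -> 17
RT 270: heading 17 -> 107
LT 13: heading 107 -> 120
LT 90: heading 120 -> 210
FD 14.1: (-3.371,-6.069) -> (-15.582,-13.119) [heading=210, draw]
FD 4.6: (-15.582,-13.119) -> (-19.566,-15.419) [heading=210, draw]
Final: pos=(-19.566,-15.419), heading=210, 4 segment(s) drawn
Segments drawn: 4

Answer: 4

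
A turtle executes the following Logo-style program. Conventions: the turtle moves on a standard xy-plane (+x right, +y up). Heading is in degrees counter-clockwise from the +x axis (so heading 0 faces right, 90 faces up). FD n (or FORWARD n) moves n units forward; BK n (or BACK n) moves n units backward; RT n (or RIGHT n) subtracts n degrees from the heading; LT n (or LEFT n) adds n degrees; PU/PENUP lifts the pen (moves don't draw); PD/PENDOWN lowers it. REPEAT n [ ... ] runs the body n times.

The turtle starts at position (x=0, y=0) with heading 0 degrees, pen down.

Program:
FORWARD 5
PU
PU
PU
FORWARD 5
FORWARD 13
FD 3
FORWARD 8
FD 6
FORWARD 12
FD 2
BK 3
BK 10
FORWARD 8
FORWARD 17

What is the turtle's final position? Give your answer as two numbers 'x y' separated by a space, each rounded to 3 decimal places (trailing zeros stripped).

Answer: 66 0

Derivation:
Executing turtle program step by step:
Start: pos=(0,0), heading=0, pen down
FD 5: (0,0) -> (5,0) [heading=0, draw]
PU: pen up
PU: pen up
PU: pen up
FD 5: (5,0) -> (10,0) [heading=0, move]
FD 13: (10,0) -> (23,0) [heading=0, move]
FD 3: (23,0) -> (26,0) [heading=0, move]
FD 8: (26,0) -> (34,0) [heading=0, move]
FD 6: (34,0) -> (40,0) [heading=0, move]
FD 12: (40,0) -> (52,0) [heading=0, move]
FD 2: (52,0) -> (54,0) [heading=0, move]
BK 3: (54,0) -> (51,0) [heading=0, move]
BK 10: (51,0) -> (41,0) [heading=0, move]
FD 8: (41,0) -> (49,0) [heading=0, move]
FD 17: (49,0) -> (66,0) [heading=0, move]
Final: pos=(66,0), heading=0, 1 segment(s) drawn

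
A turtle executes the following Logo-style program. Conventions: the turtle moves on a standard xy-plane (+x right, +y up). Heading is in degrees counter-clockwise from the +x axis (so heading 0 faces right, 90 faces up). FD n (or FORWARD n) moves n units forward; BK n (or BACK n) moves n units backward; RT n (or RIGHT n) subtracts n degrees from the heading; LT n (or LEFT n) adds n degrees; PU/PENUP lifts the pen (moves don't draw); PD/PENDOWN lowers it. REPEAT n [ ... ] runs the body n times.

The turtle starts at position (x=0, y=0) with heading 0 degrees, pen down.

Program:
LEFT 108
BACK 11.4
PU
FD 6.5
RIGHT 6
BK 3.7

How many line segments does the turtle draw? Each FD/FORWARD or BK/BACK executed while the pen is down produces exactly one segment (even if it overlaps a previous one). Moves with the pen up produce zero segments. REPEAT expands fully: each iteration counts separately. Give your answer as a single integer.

Answer: 1

Derivation:
Executing turtle program step by step:
Start: pos=(0,0), heading=0, pen down
LT 108: heading 0 -> 108
BK 11.4: (0,0) -> (3.523,-10.842) [heading=108, draw]
PU: pen up
FD 6.5: (3.523,-10.842) -> (1.514,-4.66) [heading=108, move]
RT 6: heading 108 -> 102
BK 3.7: (1.514,-4.66) -> (2.283,-8.279) [heading=102, move]
Final: pos=(2.283,-8.279), heading=102, 1 segment(s) drawn
Segments drawn: 1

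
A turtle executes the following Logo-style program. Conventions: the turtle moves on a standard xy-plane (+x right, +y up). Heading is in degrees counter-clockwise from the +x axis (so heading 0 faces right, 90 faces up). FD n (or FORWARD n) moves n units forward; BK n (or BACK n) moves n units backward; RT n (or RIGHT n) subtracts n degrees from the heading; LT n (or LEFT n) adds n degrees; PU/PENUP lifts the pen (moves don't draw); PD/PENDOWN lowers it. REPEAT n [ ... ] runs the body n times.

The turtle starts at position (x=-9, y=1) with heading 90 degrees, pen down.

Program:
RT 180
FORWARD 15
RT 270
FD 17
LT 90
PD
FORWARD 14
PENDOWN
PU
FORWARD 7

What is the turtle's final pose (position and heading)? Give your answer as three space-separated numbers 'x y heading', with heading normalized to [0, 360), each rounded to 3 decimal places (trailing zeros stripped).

Answer: 8 7 90

Derivation:
Executing turtle program step by step:
Start: pos=(-9,1), heading=90, pen down
RT 180: heading 90 -> 270
FD 15: (-9,1) -> (-9,-14) [heading=270, draw]
RT 270: heading 270 -> 0
FD 17: (-9,-14) -> (8,-14) [heading=0, draw]
LT 90: heading 0 -> 90
PD: pen down
FD 14: (8,-14) -> (8,0) [heading=90, draw]
PD: pen down
PU: pen up
FD 7: (8,0) -> (8,7) [heading=90, move]
Final: pos=(8,7), heading=90, 3 segment(s) drawn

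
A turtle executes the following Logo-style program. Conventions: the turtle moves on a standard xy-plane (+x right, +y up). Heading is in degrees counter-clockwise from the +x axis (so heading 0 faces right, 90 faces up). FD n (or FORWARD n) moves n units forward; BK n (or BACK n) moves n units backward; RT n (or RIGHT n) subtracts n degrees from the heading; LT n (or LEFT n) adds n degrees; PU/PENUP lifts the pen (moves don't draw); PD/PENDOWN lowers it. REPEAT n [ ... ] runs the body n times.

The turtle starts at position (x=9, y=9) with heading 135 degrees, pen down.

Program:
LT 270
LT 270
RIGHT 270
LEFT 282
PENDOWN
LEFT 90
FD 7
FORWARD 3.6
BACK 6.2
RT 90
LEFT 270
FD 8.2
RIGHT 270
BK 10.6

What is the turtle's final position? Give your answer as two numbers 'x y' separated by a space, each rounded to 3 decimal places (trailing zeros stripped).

Answer: -1.96 11.586

Derivation:
Executing turtle program step by step:
Start: pos=(9,9), heading=135, pen down
LT 270: heading 135 -> 45
LT 270: heading 45 -> 315
RT 270: heading 315 -> 45
LT 282: heading 45 -> 327
PD: pen down
LT 90: heading 327 -> 57
FD 7: (9,9) -> (12.812,14.871) [heading=57, draw]
FD 3.6: (12.812,14.871) -> (14.773,17.89) [heading=57, draw]
BK 6.2: (14.773,17.89) -> (11.396,12.69) [heading=57, draw]
RT 90: heading 57 -> 327
LT 270: heading 327 -> 237
FD 8.2: (11.396,12.69) -> (6.93,5.813) [heading=237, draw]
RT 270: heading 237 -> 327
BK 10.6: (6.93,5.813) -> (-1.96,11.586) [heading=327, draw]
Final: pos=(-1.96,11.586), heading=327, 5 segment(s) drawn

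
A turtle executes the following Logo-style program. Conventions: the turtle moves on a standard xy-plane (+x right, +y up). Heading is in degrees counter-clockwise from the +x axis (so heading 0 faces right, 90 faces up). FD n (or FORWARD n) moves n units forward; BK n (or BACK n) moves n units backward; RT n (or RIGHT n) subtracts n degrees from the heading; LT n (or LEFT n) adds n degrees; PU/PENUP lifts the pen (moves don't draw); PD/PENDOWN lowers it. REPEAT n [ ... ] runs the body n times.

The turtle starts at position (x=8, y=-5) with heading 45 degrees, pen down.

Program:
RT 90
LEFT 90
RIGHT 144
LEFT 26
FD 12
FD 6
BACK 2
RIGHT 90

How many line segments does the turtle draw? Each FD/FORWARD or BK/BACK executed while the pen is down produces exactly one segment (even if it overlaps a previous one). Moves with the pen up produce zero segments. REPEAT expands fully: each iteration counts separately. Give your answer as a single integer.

Executing turtle program step by step:
Start: pos=(8,-5), heading=45, pen down
RT 90: heading 45 -> 315
LT 90: heading 315 -> 45
RT 144: heading 45 -> 261
LT 26: heading 261 -> 287
FD 12: (8,-5) -> (11.508,-16.476) [heading=287, draw]
FD 6: (11.508,-16.476) -> (13.263,-22.213) [heading=287, draw]
BK 2: (13.263,-22.213) -> (12.678,-20.301) [heading=287, draw]
RT 90: heading 287 -> 197
Final: pos=(12.678,-20.301), heading=197, 3 segment(s) drawn
Segments drawn: 3

Answer: 3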